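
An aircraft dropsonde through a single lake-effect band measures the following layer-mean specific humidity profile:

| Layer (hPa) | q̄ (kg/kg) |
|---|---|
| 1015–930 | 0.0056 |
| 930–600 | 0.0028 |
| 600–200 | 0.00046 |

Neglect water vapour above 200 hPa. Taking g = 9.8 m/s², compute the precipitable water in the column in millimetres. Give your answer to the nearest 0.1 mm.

Precipitable water is the column-integrated vapour mass per unit area: PW = (1/g) Σ q̄ Δp, with q in kg/kg and Δp in Pa (1 kg/m² of water = 1 mm).
Layer 1015–930 hPa: Δp = 85 hPa = 8500 Pa, q̄ = 0.0056 kg/kg → 0.0056 × 8500 / 9.8 = 4.86 mm
Layer 930–600 hPa: Δp = 330 hPa = 33000 Pa, q̄ = 0.0028 kg/kg → 0.0028 × 33000 / 9.8 = 9.43 mm
Layer 600–200 hPa: Δp = 400 hPa = 40000 Pa, q̄ = 0.00046 kg/kg → 0.00046 × 40000 / 9.8 = 1.88 mm
PW = 4.86 + 9.43 + 1.88 = 16.17 ≈ 16.2 mm.

PW ≈ 16.2 mm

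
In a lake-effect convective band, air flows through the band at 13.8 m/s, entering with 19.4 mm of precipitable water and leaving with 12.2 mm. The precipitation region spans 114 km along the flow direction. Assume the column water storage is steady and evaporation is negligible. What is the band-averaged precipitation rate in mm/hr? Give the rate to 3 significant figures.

R ≈ 3.14 mm/hr

Column moisture flux per unit crosswind length is F = V × PW.
Inflow: F_in = 13.8 × 19.4 = 267.72 mm·m/s
Outflow: F_out = 13.8 × 12.2 = 168.36 mm·m/s
Steady-state rate R = (F_in − F_out)/L = (267.72 − 168.36) / 114000 m = 8.716e-04 mm/s.
R = 8.716e-04 × 3600 = 3.14 mm/hr.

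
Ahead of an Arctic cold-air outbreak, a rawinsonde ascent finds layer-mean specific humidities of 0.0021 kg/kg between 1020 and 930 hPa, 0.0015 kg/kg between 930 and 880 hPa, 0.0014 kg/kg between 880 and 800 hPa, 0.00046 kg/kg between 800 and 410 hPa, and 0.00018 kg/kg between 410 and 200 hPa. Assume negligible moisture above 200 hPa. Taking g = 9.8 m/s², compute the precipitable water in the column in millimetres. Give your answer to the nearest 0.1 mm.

PW ≈ 6.1 mm

Precipitable water is the column-integrated vapour mass per unit area: PW = (1/g) Σ q̄ Δp, with q in kg/kg and Δp in Pa (1 kg/m² of water = 1 mm).
Layer 1020–930 hPa: Δp = 90 hPa = 9000 Pa, q̄ = 0.0021 kg/kg → 0.0021 × 9000 / 9.8 = 1.93 mm
Layer 930–880 hPa: Δp = 50 hPa = 5000 Pa, q̄ = 0.0015 kg/kg → 0.0015 × 5000 / 9.8 = 0.77 mm
Layer 880–800 hPa: Δp = 80 hPa = 8000 Pa, q̄ = 0.0014 kg/kg → 0.0014 × 8000 / 9.8 = 1.14 mm
Layer 800–410 hPa: Δp = 390 hPa = 39000 Pa, q̄ = 0.00046 kg/kg → 0.00046 × 39000 / 9.8 = 1.83 mm
Layer 410–200 hPa: Δp = 210 hPa = 21000 Pa, q̄ = 0.00018 kg/kg → 0.00018 × 21000 / 9.8 = 0.39 mm
PW = 1.93 + 0.77 + 1.14 + 1.83 + 0.39 = 6.06 ≈ 6.1 mm.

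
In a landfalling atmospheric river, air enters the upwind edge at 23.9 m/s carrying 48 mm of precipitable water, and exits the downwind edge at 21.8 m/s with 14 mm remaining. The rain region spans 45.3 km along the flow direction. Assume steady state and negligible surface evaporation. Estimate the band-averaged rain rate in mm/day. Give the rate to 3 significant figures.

Column moisture flux per unit crosswind length is F = V × PW.
Inflow: F_in = 23.9 × 48 = 1147.2 mm·m/s
Outflow: F_out = 21.8 × 14 = 305.2 mm·m/s
Steady-state rate R = (F_in − F_out)/L = (1147.2 − 305.2) / 45300 m = 1.859e-02 mm/s.
R = 1.859e-02 × 3600 × 24 = 1610 mm/day.

R ≈ 1610 mm/day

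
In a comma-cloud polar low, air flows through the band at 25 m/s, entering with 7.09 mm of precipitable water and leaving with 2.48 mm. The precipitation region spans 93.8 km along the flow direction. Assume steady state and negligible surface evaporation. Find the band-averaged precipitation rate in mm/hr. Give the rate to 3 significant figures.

R ≈ 4.42 mm/hr

Column moisture flux per unit crosswind length is F = V × PW.
Inflow: F_in = 25 × 7.09 = 177.25 mm·m/s
Outflow: F_out = 25 × 2.48 = 62 mm·m/s
Steady-state rate R = (F_in − F_out)/L = (177.25 − 62) / 93800 m = 1.229e-03 mm/s.
R = 1.229e-03 × 3600 = 4.42 mm/hr.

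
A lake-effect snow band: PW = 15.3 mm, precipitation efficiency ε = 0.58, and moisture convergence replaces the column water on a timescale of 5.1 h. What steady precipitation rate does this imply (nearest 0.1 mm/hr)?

Each overturning extracts ε × PW = 0.58 × 15.3 = 8.874 mm.
Rate = ε·PW / τ = 8.874 / 5.1 h = 1.7 mm/hr.

R ≈ 1.7 mm/hr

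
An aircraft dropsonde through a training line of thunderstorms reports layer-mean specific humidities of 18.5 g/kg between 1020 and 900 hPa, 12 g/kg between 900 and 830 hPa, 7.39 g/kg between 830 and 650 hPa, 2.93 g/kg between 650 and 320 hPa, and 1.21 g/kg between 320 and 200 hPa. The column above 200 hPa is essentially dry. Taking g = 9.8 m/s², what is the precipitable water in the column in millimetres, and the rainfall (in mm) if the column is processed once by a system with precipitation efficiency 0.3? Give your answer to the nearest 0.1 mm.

PW ≈ 56.1 mm; rainfall ≈ 16.8 mm

Precipitable water is the column-integrated vapour mass per unit area: PW = (1/g) Σ q̄ Δp, with q in kg/kg and Δp in Pa (1 kg/m² of water = 1 mm).
Layer 1020–900 hPa: Δp = 120 hPa = 12000 Pa, q̄ = 0.0185 kg/kg → 0.0185 × 12000 / 9.8 = 22.65 mm
Layer 900–830 hPa: Δp = 70 hPa = 7000 Pa, q̄ = 0.012 kg/kg → 0.012 × 7000 / 9.8 = 8.57 mm
Layer 830–650 hPa: Δp = 180 hPa = 18000 Pa, q̄ = 0.00739 kg/kg → 0.00739 × 18000 / 9.8 = 13.57 mm
Layer 650–320 hPa: Δp = 330 hPa = 33000 Pa, q̄ = 0.00293 kg/kg → 0.00293 × 33000 / 9.8 = 9.87 mm
Layer 320–200 hPa: Δp = 120 hPa = 12000 Pa, q̄ = 0.00121 kg/kg → 0.00121 × 12000 / 9.8 = 1.48 mm
PW = 22.65 + 8.57 + 13.57 + 9.87 + 1.48 = 56.14 ≈ 56.1 mm.
Rainfall = ε × PW = 0.3 × 56.1 = 16.8 mm.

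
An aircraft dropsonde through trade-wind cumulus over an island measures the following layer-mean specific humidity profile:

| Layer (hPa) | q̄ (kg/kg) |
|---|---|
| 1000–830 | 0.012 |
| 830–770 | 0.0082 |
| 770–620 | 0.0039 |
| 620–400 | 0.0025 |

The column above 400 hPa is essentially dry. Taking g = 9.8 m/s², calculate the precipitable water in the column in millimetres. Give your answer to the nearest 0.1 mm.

Precipitable water is the column-integrated vapour mass per unit area: PW = (1/g) Σ q̄ Δp, with q in kg/kg and Δp in Pa (1 kg/m² of water = 1 mm).
Layer 1000–830 hPa: Δp = 170 hPa = 17000 Pa, q̄ = 0.012 kg/kg → 0.012 × 17000 / 9.8 = 20.82 mm
Layer 830–770 hPa: Δp = 60 hPa = 6000 Pa, q̄ = 0.0082 kg/kg → 0.0082 × 6000 / 9.8 = 5.02 mm
Layer 770–620 hPa: Δp = 150 hPa = 15000 Pa, q̄ = 0.0039 kg/kg → 0.0039 × 15000 / 9.8 = 5.97 mm
Layer 620–400 hPa: Δp = 220 hPa = 22000 Pa, q̄ = 0.0025 kg/kg → 0.0025 × 22000 / 9.8 = 5.61 mm
PW = 20.82 + 5.02 + 5.97 + 5.61 = 37.42 ≈ 37.4 mm.

PW ≈ 37.4 mm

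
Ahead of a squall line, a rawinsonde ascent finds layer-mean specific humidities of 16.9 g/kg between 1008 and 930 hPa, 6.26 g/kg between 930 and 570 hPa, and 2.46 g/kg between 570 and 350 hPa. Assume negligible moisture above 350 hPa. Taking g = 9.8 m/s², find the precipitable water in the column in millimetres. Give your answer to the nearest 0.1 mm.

PW ≈ 42.0 mm

Precipitable water is the column-integrated vapour mass per unit area: PW = (1/g) Σ q̄ Δp, with q in kg/kg and Δp in Pa (1 kg/m² of water = 1 mm).
Layer 1008–930 hPa: Δp = 78 hPa = 7800 Pa, q̄ = 0.0169 kg/kg → 0.0169 × 7800 / 9.8 = 13.45 mm
Layer 930–570 hPa: Δp = 360 hPa = 36000 Pa, q̄ = 0.00626 kg/kg → 0.00626 × 36000 / 9.8 = 23.00 mm
Layer 570–350 hPa: Δp = 220 hPa = 22000 Pa, q̄ = 0.00246 kg/kg → 0.00246 × 22000 / 9.8 = 5.52 mm
PW = 13.45 + 23.00 + 5.52 = 41.97 ≈ 42.0 mm.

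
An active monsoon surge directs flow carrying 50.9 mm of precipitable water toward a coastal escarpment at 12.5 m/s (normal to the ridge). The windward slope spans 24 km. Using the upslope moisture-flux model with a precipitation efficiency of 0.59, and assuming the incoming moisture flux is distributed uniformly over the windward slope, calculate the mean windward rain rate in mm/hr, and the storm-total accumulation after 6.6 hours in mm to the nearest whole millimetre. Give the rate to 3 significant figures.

R ≈ 56.3 mm/hr; total ≈ 372 mm

Incoming column moisture flux per unit ridge length: F = V × PW = 12.5 × 50.9 = 636.25 mm·m/s.
Spread over the 24 km slope with efficiency ε = 0.59: R = ε·F/W = 0.59 × 636.25 / 24000 m = 1.564e-02 mm/s.
R = 1.564e-02 × 3600 = 56.3 mm/hr.
Over 6.6 h: total = 56.3 × 6.6 = 371.58 ≈ 372 mm.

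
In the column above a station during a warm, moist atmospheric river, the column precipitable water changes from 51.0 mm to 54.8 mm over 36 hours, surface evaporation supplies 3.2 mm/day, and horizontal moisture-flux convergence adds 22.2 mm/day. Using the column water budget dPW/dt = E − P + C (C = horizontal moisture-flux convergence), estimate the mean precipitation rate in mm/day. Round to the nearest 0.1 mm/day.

P ≈ 22.9 mm/day

dPW/dt = (54.8 − 51.0) mm / (36/24 day) = +2.533 mm/day.
P = E + C − dPW/dt = 3.2 + (22.2) − (+2.533) = 22.9 mm/day.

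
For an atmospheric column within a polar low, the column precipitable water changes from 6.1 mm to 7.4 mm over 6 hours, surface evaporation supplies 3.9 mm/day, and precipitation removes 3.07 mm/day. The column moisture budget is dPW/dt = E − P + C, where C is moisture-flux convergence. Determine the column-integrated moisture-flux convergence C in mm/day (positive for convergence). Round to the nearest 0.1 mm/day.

C ≈ 4.4 mm/day

dPW/dt = (7.4 − 6.1) mm / (6/24 day) = +5.200 mm/day.
C = dPW/dt − E + P = (+5.200) − 3.9 + 3.07 = 4.4 mm/day.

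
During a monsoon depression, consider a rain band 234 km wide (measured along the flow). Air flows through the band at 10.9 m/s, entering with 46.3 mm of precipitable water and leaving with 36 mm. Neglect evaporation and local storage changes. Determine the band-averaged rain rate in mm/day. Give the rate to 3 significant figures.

Column moisture flux per unit crosswind length is F = V × PW.
Inflow: F_in = 10.9 × 46.3 = 504.67 mm·m/s
Outflow: F_out = 10.9 × 36 = 392.4 mm·m/s
Steady-state rate R = (F_in − F_out)/L = (504.67 − 392.4) / 234000 m = 4.798e-04 mm/s.
R = 4.798e-04 × 3600 × 24 = 41.5 mm/day.

R ≈ 41.5 mm/day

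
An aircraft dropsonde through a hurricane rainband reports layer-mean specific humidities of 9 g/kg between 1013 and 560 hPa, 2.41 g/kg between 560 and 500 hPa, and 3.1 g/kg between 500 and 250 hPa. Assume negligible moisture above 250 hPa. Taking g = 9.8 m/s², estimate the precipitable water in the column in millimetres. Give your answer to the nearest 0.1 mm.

PW ≈ 51.0 mm

Precipitable water is the column-integrated vapour mass per unit area: PW = (1/g) Σ q̄ Δp, with q in kg/kg and Δp in Pa (1 kg/m² of water = 1 mm).
Layer 1013–560 hPa: Δp = 453 hPa = 45300 Pa, q̄ = 0.009 kg/kg → 0.009 × 45300 / 9.8 = 41.60 mm
Layer 560–500 hPa: Δp = 60 hPa = 6000 Pa, q̄ = 0.00241 kg/kg → 0.00241 × 6000 / 9.8 = 1.48 mm
Layer 500–250 hPa: Δp = 250 hPa = 25000 Pa, q̄ = 0.0031 kg/kg → 0.0031 × 25000 / 9.8 = 7.91 mm
PW = 41.60 + 1.48 + 7.91 = 50.99 ≈ 51.0 mm.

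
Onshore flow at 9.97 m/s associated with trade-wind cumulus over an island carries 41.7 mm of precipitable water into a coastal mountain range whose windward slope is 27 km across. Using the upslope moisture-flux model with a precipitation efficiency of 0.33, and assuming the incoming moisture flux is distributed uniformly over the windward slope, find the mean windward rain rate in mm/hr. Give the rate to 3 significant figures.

R ≈ 18.3 mm/hr

Incoming column moisture flux per unit ridge length: F = V × PW = 9.97 × 41.7 = 415.749 mm·m/s.
Spread over the 27 km slope with efficiency ε = 0.33: R = ε·F/W = 0.33 × 415.749 / 27000 m = 5.081e-03 mm/s.
R = 5.081e-03 × 3600 = 18.3 mm/hr.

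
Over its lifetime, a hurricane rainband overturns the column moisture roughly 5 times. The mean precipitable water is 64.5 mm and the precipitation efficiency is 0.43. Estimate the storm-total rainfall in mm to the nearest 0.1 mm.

Each cycle deposits ε × PW = 0.43 × 64.5 = 27.735 mm.
Over 5 cycles: 5 × 27.735 = 138.7 mm.

rainfall ≈ 138.7 mm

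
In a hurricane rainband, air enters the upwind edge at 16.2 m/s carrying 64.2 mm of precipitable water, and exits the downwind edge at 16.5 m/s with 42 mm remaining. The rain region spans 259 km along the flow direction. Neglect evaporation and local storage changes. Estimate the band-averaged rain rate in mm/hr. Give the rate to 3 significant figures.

Column moisture flux per unit crosswind length is F = V × PW.
Inflow: F_in = 16.2 × 64.2 = 1040.04 mm·m/s
Outflow: F_out = 16.5 × 42 = 693 mm·m/s
Steady-state rate R = (F_in − F_out)/L = (1040.04 − 693) / 259000 m = 1.340e-03 mm/s.
R = 1.340e-03 × 3600 = 4.82 mm/hr.

R ≈ 4.82 mm/hr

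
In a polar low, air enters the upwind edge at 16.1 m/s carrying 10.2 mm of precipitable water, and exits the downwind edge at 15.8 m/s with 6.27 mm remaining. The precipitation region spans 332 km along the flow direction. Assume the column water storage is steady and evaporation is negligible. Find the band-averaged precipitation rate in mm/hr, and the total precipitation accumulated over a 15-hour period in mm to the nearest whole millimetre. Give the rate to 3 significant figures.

R ≈ 0.706 mm/hr; total ≈ 11 mm

Column moisture flux per unit crosswind length is F = V × PW.
Inflow: F_in = 16.1 × 10.2 = 164.22 mm·m/s
Outflow: F_out = 15.8 × 6.27 = 99.066 mm·m/s
Steady-state rate R = (F_in − F_out)/L = (164.22 − 99.066) / 332000 m = 1.962e-04 mm/s.
R = 1.962e-04 × 3600 = 0.706 mm/hr.
Over 15 h: total = 0.706 × 15 = 10.59 ≈ 11 mm.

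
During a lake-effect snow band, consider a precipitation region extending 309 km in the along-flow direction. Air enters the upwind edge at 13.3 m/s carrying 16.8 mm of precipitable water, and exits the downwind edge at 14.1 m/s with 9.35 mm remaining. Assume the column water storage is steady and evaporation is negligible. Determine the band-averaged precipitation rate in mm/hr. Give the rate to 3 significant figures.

Column moisture flux per unit crosswind length is F = V × PW.
Inflow: F_in = 13.3 × 16.8 = 223.44 mm·m/s
Outflow: F_out = 14.1 × 9.35 = 131.835 mm·m/s
Steady-state rate R = (F_in − F_out)/L = (223.44 − 131.835) / 309000 m = 2.965e-04 mm/s.
R = 2.965e-04 × 3600 = 1.07 mm/hr.

R ≈ 1.07 mm/hr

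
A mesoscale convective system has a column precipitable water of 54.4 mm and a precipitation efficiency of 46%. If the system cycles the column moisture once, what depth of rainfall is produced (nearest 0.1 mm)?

rainfall ≈ 25.0 mm

Rainfall = ε × PW = 0.46 × 54.4 = 25.0 mm.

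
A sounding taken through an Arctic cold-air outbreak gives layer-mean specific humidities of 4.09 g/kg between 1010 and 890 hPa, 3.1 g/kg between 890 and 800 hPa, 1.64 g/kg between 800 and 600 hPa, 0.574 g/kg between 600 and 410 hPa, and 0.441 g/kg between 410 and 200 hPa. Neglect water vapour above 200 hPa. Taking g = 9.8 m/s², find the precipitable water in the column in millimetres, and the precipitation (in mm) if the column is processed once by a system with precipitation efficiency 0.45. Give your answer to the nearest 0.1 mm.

Precipitable water is the column-integrated vapour mass per unit area: PW = (1/g) Σ q̄ Δp, with q in kg/kg and Δp in Pa (1 kg/m² of water = 1 mm).
Layer 1010–890 hPa: Δp = 120 hPa = 12000 Pa, q̄ = 0.00409 kg/kg → 0.00409 × 12000 / 9.8 = 5.01 mm
Layer 890–800 hPa: Δp = 90 hPa = 9000 Pa, q̄ = 0.0031 kg/kg → 0.0031 × 9000 / 9.8 = 2.85 mm
Layer 800–600 hPa: Δp = 200 hPa = 20000 Pa, q̄ = 0.00164 kg/kg → 0.00164 × 20000 / 9.8 = 3.35 mm
Layer 600–410 hPa: Δp = 190 hPa = 19000 Pa, q̄ = 0.000574 kg/kg → 0.000574 × 19000 / 9.8 = 1.11 mm
Layer 410–200 hPa: Δp = 210 hPa = 21000 Pa, q̄ = 0.000441 kg/kg → 0.000441 × 21000 / 9.8 = 0.94 mm
PW = 5.01 + 2.85 + 3.35 + 1.11 + 0.94 = 13.26 ≈ 13.3 mm.
Precipitation = ε × PW = 0.45 × 13.3 = 6.0 mm.

PW ≈ 13.3 mm; precipitation ≈ 6.0 mm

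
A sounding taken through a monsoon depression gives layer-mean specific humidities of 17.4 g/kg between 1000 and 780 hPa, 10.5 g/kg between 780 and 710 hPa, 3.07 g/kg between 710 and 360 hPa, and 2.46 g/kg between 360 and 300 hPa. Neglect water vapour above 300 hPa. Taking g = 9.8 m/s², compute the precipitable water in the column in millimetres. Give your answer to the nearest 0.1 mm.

Precipitable water is the column-integrated vapour mass per unit area: PW = (1/g) Σ q̄ Δp, with q in kg/kg and Δp in Pa (1 kg/m² of water = 1 mm).
Layer 1000–780 hPa: Δp = 220 hPa = 22000 Pa, q̄ = 0.0174 kg/kg → 0.0174 × 22000 / 9.8 = 39.06 mm
Layer 780–710 hPa: Δp = 70 hPa = 7000 Pa, q̄ = 0.0105 kg/kg → 0.0105 × 7000 / 9.8 = 7.50 mm
Layer 710–360 hPa: Δp = 350 hPa = 35000 Pa, q̄ = 0.00307 kg/kg → 0.00307 × 35000 / 9.8 = 10.96 mm
Layer 360–300 hPa: Δp = 60 hPa = 6000 Pa, q̄ = 0.00246 kg/kg → 0.00246 × 6000 / 9.8 = 1.51 mm
PW = 39.06 + 7.50 + 10.96 + 1.51 = 59.03 ≈ 59.0 mm.

PW ≈ 59.0 mm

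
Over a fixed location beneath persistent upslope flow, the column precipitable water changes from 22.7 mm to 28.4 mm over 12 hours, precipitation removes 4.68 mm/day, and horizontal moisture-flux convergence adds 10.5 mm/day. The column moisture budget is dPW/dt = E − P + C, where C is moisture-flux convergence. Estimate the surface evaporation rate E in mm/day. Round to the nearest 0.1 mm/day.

dPW/dt = (28.4 − 22.7) mm / (12/24 day) = +11.400 mm/day.
E = dPW/dt + P − C = (+11.400) + 4.68 − (10.5) = 5.6 mm/day.

E ≈ 5.6 mm/day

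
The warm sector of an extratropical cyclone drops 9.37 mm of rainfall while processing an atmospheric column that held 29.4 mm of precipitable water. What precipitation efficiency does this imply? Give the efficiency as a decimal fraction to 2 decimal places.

ε = rainfall / PW = 9.37 / 29.4 = 0.32.

ε ≈ 0.32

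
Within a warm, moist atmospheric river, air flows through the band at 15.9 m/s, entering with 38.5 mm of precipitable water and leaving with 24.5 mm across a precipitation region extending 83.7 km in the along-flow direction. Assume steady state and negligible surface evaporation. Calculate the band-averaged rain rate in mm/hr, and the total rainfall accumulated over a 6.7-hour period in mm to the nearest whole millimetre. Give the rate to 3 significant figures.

R ≈ 9.57 mm/hr; total ≈ 64 mm

Column moisture flux per unit crosswind length is F = V × PW.
Inflow: F_in = 15.9 × 38.5 = 612.15 mm·m/s
Outflow: F_out = 15.9 × 24.5 = 389.55 mm·m/s
Steady-state rate R = (F_in − F_out)/L = (612.15 − 389.55) / 83700 m = 2.659e-03 mm/s.
R = 2.659e-03 × 3600 = 9.57 mm/hr.
Over 6.7 h: total = 9.57 × 6.7 = 64.119 ≈ 64 mm.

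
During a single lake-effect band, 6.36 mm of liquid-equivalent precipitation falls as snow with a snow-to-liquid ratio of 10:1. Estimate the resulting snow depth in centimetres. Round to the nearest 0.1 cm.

Snow depth = liquid × ratio = 6.36 mm × 10 = 63.6 mm = 6.4 cm.

snow depth ≈ 6.4 cm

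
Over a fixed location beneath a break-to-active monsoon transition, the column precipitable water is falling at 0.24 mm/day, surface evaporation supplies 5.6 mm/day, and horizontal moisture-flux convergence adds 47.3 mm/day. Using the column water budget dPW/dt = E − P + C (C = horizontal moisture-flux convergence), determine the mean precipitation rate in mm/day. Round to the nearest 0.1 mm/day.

dPW/dt = -0.24 mm/day.
P = E + C − dPW/dt = 5.6 + (47.3) − (-0.24) = 53.1 mm/day.

P ≈ 53.1 mm/day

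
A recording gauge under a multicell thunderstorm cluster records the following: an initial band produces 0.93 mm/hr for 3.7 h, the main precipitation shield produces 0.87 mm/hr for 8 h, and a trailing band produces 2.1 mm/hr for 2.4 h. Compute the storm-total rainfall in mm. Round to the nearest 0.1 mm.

total ≈ 15.4 mm

Total = Σ Rᵢ Δtᵢ = 0.93 × 3.7 + 0.87 × 8 + 2.1 × 2.4
      = 3.441 + 6.96 + 5.04 = 15.4 mm.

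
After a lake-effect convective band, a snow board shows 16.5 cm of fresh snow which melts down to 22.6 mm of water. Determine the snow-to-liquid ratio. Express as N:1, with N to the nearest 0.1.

Ratio = snow depth / SWE = 165 mm / 22.6 mm = 7.3, i.e. 7.3:1.

ratio ≈ 7.3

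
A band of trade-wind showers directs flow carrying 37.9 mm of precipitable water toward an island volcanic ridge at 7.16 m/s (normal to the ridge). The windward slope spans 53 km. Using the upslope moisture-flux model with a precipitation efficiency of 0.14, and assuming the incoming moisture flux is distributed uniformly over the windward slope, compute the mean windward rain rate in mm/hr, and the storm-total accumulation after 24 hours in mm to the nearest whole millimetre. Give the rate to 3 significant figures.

R ≈ 2.58 mm/hr; total ≈ 62 mm

Incoming column moisture flux per unit ridge length: F = V × PW = 7.16 × 37.9 = 271.364 mm·m/s.
Spread over the 53 km slope with efficiency ε = 0.14: R = ε·F/W = 0.14 × 271.364 / 53000 m = 7.168e-04 mm/s.
R = 7.168e-04 × 3600 = 2.58 mm/hr.
Over 24 h: total = 2.58 × 24 = 61.92 ≈ 62 mm.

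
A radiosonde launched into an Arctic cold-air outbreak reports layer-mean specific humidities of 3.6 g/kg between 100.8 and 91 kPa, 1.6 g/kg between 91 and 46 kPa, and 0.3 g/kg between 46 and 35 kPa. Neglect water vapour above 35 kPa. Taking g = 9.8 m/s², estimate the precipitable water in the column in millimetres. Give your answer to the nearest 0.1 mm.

Precipitable water is the column-integrated vapour mass per unit area: PW = (1/g) Σ q̄ Δp, with q in kg/kg and Δp in Pa (1 kg/m² of water = 1 mm).
Layer 100.8–91 kPa: Δp = 98 hPa = 9800 Pa, q̄ = 0.0036 kg/kg → 0.0036 × 9800 / 9.8 = 3.60 mm
Layer 91–46 kPa: Δp = 450 hPa = 45000 Pa, q̄ = 0.0016 kg/kg → 0.0016 × 45000 / 9.8 = 7.35 mm
Layer 46–35 kPa: Δp = 110 hPa = 11000 Pa, q̄ = 0.0003 kg/kg → 0.0003 × 11000 / 9.8 = 0.34 mm
PW = 3.60 + 7.35 + 0.34 = 11.29 ≈ 11.3 mm.

PW ≈ 11.3 mm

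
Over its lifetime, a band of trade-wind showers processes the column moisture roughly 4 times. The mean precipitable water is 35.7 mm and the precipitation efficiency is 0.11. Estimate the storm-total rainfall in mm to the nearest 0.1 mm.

Each cycle deposits ε × PW = 0.11 × 35.7 = 3.927 mm.
Over 4 cycles: 4 × 3.927 = 15.7 mm.

rainfall ≈ 15.7 mm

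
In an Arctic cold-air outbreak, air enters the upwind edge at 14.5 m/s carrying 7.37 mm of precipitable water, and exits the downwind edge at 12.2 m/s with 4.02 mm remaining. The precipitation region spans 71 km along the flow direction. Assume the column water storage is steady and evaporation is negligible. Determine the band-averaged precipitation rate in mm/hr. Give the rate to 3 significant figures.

Column moisture flux per unit crosswind length is F = V × PW.
Inflow: F_in = 14.5 × 7.37 = 106.865 mm·m/s
Outflow: F_out = 12.2 × 4.02 = 49.044 mm·m/s
Steady-state rate R = (F_in − F_out)/L = (106.865 − 49.044) / 71000 m = 8.144e-04 mm/s.
R = 8.144e-04 × 3600 = 2.93 mm/hr.

R ≈ 2.93 mm/hr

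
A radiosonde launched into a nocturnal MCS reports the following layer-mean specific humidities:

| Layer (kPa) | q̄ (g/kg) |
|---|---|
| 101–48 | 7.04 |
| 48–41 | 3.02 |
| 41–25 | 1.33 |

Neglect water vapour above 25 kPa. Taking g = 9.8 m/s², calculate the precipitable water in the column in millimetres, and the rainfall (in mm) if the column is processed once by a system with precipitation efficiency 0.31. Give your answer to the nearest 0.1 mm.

Precipitable water is the column-integrated vapour mass per unit area: PW = (1/g) Σ q̄ Δp, with q in kg/kg and Δp in Pa (1 kg/m² of water = 1 mm).
Layer 101–48 kPa: Δp = 530 hPa = 53000 Pa, q̄ = 0.00704 kg/kg → 0.00704 × 53000 / 9.8 = 38.07 mm
Layer 48–41 kPa: Δp = 70 hPa = 7000 Pa, q̄ = 0.00302 kg/kg → 0.00302 × 7000 / 9.8 = 2.16 mm
Layer 41–25 kPa: Δp = 160 hPa = 16000 Pa, q̄ = 0.00133 kg/kg → 0.00133 × 16000 / 9.8 = 2.17 mm
PW = 38.07 + 2.16 + 2.17 = 42.40 ≈ 42.4 mm.
Rainfall = ε × PW = 0.31 × 42.4 = 13.1 mm.

PW ≈ 42.4 mm; rainfall ≈ 13.1 mm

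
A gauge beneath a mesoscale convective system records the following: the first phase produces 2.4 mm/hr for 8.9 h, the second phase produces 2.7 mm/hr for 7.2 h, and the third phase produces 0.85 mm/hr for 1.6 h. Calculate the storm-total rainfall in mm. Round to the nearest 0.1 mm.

total ≈ 42.2 mm

Total = Σ Rᵢ Δtᵢ = 2.4 × 8.9 + 2.7 × 7.2 + 0.85 × 1.6
      = 21.36 + 19.44 + 1.36 = 42.2 mm.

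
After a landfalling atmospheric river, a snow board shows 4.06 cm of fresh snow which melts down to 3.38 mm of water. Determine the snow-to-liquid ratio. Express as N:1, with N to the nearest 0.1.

Ratio = snow depth / SWE = 40.6 mm / 3.38 mm = 12.0, i.e. 12.0:1.

ratio ≈ 12.0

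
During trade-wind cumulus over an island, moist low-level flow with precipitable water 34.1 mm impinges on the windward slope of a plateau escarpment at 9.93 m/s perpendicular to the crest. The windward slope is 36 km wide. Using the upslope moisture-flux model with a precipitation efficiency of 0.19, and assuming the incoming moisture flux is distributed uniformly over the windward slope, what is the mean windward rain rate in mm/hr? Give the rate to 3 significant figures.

Incoming column moisture flux per unit ridge length: F = V × PW = 9.93 × 34.1 = 338.613 mm·m/s.
Spread over the 36 km slope with efficiency ε = 0.19: R = ε·F/W = 0.19 × 338.613 / 36000 m = 1.787e-03 mm/s.
R = 1.787e-03 × 3600 = 6.43 mm/hr.

R ≈ 6.43 mm/hr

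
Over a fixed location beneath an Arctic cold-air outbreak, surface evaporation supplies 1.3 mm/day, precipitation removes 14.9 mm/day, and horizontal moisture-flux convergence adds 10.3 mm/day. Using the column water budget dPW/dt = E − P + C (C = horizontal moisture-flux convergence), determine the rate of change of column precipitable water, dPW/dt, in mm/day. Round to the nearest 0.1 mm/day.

dPW/dt = E − P + C = 1.3 − 14.9 + (10.3) = -3.3 mm/day.

dPW/dt ≈ -3.3 mm/day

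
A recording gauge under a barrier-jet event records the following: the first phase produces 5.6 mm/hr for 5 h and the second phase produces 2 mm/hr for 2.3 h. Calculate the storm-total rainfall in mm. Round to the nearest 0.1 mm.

Total = Σ Rᵢ Δtᵢ = 5.6 × 5 + 2 × 2.3
      = 28 + 4.6 = 32.6 mm.

total ≈ 32.6 mm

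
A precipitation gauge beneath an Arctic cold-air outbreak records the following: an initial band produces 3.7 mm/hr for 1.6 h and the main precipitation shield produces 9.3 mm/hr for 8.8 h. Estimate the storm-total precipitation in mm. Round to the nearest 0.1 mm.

Total = Σ Rᵢ Δtᵢ = 3.7 × 1.6 + 9.3 × 8.8
      = 5.92 + 81.84 = 87.8 mm.

total ≈ 87.8 mm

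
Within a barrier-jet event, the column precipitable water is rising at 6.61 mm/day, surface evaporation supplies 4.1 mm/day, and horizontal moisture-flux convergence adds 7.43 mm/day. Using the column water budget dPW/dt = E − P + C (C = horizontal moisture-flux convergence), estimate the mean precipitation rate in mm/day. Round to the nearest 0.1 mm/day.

P ≈ 4.9 mm/day

dPW/dt = +6.61 mm/day.
P = E + C − dPW/dt = 4.1 + (7.43) − (+6.61) = 4.9 mm/day.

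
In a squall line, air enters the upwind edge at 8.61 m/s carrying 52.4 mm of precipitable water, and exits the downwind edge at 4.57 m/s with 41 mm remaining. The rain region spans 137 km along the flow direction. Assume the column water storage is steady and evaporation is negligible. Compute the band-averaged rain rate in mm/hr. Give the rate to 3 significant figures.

R ≈ 6.93 mm/hr

Column moisture flux per unit crosswind length is F = V × PW.
Inflow: F_in = 8.61 × 52.4 = 451.164 mm·m/s
Outflow: F_out = 4.57 × 41 = 187.37 mm·m/s
Steady-state rate R = (F_in − F_out)/L = (451.164 − 187.37) / 137000 m = 1.926e-03 mm/s.
R = 1.926e-03 × 3600 = 6.93 mm/hr.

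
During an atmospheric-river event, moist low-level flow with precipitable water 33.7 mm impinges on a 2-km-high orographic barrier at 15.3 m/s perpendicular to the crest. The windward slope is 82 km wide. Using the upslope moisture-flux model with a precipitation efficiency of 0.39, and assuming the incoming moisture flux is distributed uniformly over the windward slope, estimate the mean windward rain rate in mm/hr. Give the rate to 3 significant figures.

Incoming column moisture flux per unit ridge length: F = V × PW = 15.3 × 33.7 = 515.61 mm·m/s.
Spread over the 82 km slope with efficiency ε = 0.39: R = ε·F/W = 0.39 × 515.61 / 82000 m = 2.452e-03 mm/s.
R = 2.452e-03 × 3600 = 8.83 mm/hr.

R ≈ 8.83 mm/hr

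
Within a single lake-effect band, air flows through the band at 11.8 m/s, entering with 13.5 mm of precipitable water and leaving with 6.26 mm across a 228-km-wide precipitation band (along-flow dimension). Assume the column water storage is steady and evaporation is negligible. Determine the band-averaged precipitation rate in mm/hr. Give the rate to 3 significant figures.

R ≈ 1.35 mm/hr

Column moisture flux per unit crosswind length is F = V × PW.
Inflow: F_in = 11.8 × 13.5 = 159.3 mm·m/s
Outflow: F_out = 11.8 × 6.26 = 73.868 mm·m/s
Steady-state rate R = (F_in − F_out)/L = (159.3 − 73.868) / 228000 m = 3.747e-04 mm/s.
R = 3.747e-04 × 3600 = 1.35 mm/hr.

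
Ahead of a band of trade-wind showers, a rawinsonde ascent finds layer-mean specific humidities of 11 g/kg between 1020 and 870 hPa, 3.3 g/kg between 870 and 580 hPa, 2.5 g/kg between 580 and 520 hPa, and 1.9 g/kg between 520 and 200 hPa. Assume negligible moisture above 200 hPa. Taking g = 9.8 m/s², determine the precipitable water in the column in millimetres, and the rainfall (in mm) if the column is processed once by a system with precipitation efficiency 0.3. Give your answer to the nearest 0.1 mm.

PW ≈ 34.3 mm; rainfall ≈ 10.3 mm

Precipitable water is the column-integrated vapour mass per unit area: PW = (1/g) Σ q̄ Δp, with q in kg/kg and Δp in Pa (1 kg/m² of water = 1 mm).
Layer 1020–870 hPa: Δp = 150 hPa = 15000 Pa, q̄ = 0.011 kg/kg → 0.011 × 15000 / 9.8 = 16.84 mm
Layer 870–580 hPa: Δp = 290 hPa = 29000 Pa, q̄ = 0.0033 kg/kg → 0.0033 × 29000 / 9.8 = 9.77 mm
Layer 580–520 hPa: Δp = 60 hPa = 6000 Pa, q̄ = 0.0025 kg/kg → 0.0025 × 6000 / 9.8 = 1.53 mm
Layer 520–200 hPa: Δp = 320 hPa = 32000 Pa, q̄ = 0.0019 kg/kg → 0.0019 × 32000 / 9.8 = 6.20 mm
PW = 16.84 + 9.77 + 1.53 + 6.20 = 34.34 ≈ 34.3 mm.
Rainfall = ε × PW = 0.3 × 34.3 = 10.3 mm.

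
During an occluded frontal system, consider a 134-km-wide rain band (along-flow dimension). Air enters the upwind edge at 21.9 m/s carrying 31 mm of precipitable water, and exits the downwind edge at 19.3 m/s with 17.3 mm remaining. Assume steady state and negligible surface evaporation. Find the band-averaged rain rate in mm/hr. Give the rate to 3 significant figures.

R ≈ 9.27 mm/hr

Column moisture flux per unit crosswind length is F = V × PW.
Inflow: F_in = 21.9 × 31 = 678.9 mm·m/s
Outflow: F_out = 19.3 × 17.3 = 333.89 mm·m/s
Steady-state rate R = (F_in − F_out)/L = (678.9 − 333.89) / 134000 m = 2.575e-03 mm/s.
R = 2.575e-03 × 3600 = 9.27 mm/hr.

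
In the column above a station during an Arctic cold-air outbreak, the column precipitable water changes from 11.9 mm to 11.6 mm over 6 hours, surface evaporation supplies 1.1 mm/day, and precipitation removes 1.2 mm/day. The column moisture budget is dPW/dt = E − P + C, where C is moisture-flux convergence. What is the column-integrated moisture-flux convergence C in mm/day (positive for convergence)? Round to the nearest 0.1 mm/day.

C ≈ -1.1 mm/day

dPW/dt = (11.6 − 11.9) mm / (6/24 day) = -1.200 mm/day.
C = dPW/dt − E + P = (-1.200) − 1.1 + 1.2 = -1.1 mm/day.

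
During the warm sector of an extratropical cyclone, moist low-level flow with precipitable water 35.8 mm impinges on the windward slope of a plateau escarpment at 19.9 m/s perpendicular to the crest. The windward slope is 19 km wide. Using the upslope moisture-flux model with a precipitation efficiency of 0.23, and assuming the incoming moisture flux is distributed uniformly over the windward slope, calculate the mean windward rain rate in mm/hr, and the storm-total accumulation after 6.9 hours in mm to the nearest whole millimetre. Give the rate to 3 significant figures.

R ≈ 31.0 mm/hr; total ≈ 214 mm

Incoming column moisture flux per unit ridge length: F = V × PW = 19.9 × 35.8 = 712.42 mm·m/s.
Spread over the 19 km slope with efficiency ε = 0.23: R = ε·F/W = 0.23 × 712.42 / 19000 m = 8.624e-03 mm/s.
R = 8.624e-03 × 3600 = 31.0 mm/hr.
Over 6.9 h: total = 31.0 × 6.9 = 213.9 ≈ 214 mm.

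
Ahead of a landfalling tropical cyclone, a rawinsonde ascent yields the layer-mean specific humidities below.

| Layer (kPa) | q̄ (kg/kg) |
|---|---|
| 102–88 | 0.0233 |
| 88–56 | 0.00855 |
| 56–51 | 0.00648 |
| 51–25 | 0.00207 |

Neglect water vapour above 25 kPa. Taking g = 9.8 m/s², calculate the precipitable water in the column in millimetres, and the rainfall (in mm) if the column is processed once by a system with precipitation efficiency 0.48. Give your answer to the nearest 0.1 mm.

Precipitable water is the column-integrated vapour mass per unit area: PW = (1/g) Σ q̄ Δp, with q in kg/kg and Δp in Pa (1 kg/m² of water = 1 mm).
Layer 102–88 kPa: Δp = 140 hPa = 14000 Pa, q̄ = 0.0233 kg/kg → 0.0233 × 14000 / 9.8 = 33.29 mm
Layer 88–56 kPa: Δp = 320 hPa = 32000 Pa, q̄ = 0.00855 kg/kg → 0.00855 × 32000 / 9.8 = 27.92 mm
Layer 56–51 kPa: Δp = 50 hPa = 5000 Pa, q̄ = 0.00648 kg/kg → 0.00648 × 5000 / 9.8 = 3.31 mm
Layer 51–25 kPa: Δp = 260 hPa = 26000 Pa, q̄ = 0.00207 kg/kg → 0.00207 × 26000 / 9.8 = 5.49 mm
PW = 33.29 + 27.92 + 3.31 + 5.49 = 70.01 ≈ 70.0 mm.
Rainfall = ε × PW = 0.48 × 70.0 = 33.6 mm.

PW ≈ 70.0 mm; rainfall ≈ 33.6 mm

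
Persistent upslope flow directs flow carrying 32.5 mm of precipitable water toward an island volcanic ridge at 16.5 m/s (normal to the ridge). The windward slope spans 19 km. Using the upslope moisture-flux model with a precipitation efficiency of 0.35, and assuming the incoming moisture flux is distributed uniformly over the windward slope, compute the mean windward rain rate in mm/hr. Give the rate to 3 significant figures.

R ≈ 35.6 mm/hr

Incoming column moisture flux per unit ridge length: F = V × PW = 16.5 × 32.5 = 536.25 mm·m/s.
Spread over the 19 km slope with efficiency ε = 0.35: R = ε·F/W = 0.35 × 536.25 / 19000 m = 9.878e-03 mm/s.
R = 9.878e-03 × 3600 = 35.6 mm/hr.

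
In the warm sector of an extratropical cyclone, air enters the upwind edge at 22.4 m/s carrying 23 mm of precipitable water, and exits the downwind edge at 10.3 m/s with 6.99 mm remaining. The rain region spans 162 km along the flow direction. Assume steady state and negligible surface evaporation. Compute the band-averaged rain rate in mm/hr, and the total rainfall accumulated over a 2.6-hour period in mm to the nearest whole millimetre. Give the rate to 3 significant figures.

R ≈ 9.85 mm/hr; total ≈ 26 mm

Column moisture flux per unit crosswind length is F = V × PW.
Inflow: F_in = 22.4 × 23 = 515.2 mm·m/s
Outflow: F_out = 10.3 × 6.99 = 71.997 mm·m/s
Steady-state rate R = (F_in − F_out)/L = (515.2 − 71.997) / 162000 m = 2.736e-03 mm/s.
R = 2.736e-03 × 3600 = 9.85 mm/hr.
Over 2.6 h: total = 9.85 × 2.6 = 25.61 ≈ 26 mm.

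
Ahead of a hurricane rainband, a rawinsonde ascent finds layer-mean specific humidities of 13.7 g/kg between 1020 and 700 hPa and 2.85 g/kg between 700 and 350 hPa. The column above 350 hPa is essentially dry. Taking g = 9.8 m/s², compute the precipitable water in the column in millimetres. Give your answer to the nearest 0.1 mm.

PW ≈ 54.9 mm

Precipitable water is the column-integrated vapour mass per unit area: PW = (1/g) Σ q̄ Δp, with q in kg/kg and Δp in Pa (1 kg/m² of water = 1 mm).
Layer 1020–700 hPa: Δp = 320 hPa = 32000 Pa, q̄ = 0.0137 kg/kg → 0.0137 × 32000 / 9.8 = 44.73 mm
Layer 700–350 hPa: Δp = 350 hPa = 35000 Pa, q̄ = 0.00285 kg/kg → 0.00285 × 35000 / 9.8 = 10.18 mm
PW = 44.73 + 10.18 = 54.91 ≈ 54.9 mm.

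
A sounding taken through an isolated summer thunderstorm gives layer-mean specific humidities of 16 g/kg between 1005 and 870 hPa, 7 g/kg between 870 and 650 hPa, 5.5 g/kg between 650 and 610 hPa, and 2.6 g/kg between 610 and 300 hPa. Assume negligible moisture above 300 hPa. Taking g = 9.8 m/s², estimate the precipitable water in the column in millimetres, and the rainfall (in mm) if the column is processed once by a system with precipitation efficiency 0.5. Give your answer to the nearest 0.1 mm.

PW ≈ 48.2 mm; rainfall ≈ 24.1 mm

Precipitable water is the column-integrated vapour mass per unit area: PW = (1/g) Σ q̄ Δp, with q in kg/kg and Δp in Pa (1 kg/m² of water = 1 mm).
Layer 1005–870 hPa: Δp = 135 hPa = 13500 Pa, q̄ = 0.016 kg/kg → 0.016 × 13500 / 9.8 = 22.04 mm
Layer 870–650 hPa: Δp = 220 hPa = 22000 Pa, q̄ = 0.007 kg/kg → 0.007 × 22000 / 9.8 = 15.71 mm
Layer 650–610 hPa: Δp = 40 hPa = 4000 Pa, q̄ = 0.0055 kg/kg → 0.0055 × 4000 / 9.8 = 2.24 mm
Layer 610–300 hPa: Δp = 310 hPa = 31000 Pa, q̄ = 0.0026 kg/kg → 0.0026 × 31000 / 9.8 = 8.22 mm
PW = 22.04 + 15.71 + 2.24 + 8.22 = 48.21 ≈ 48.2 mm.
Rainfall = ε × PW = 0.5 × 48.2 = 24.1 mm.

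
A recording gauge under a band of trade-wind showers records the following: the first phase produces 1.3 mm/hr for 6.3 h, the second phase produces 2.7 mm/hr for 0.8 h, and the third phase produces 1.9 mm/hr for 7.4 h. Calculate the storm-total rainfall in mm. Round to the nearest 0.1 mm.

total ≈ 24.4 mm

Total = Σ Rᵢ Δtᵢ = 1.3 × 6.3 + 2.7 × 0.8 + 1.9 × 7.4
      = 8.19 + 2.16 + 14.06 = 24.4 mm.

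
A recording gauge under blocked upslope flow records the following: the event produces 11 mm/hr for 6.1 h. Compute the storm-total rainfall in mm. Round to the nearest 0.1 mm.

Total = Σ Rᵢ Δtᵢ = 11 × 6.1
      = 67.1 = 67.1 mm.

total ≈ 67.1 mm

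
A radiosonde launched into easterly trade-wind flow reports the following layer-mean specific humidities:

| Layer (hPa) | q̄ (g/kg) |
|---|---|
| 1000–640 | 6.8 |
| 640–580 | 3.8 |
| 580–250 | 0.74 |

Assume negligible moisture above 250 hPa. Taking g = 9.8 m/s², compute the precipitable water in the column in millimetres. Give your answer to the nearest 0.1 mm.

PW ≈ 29.8 mm

Precipitable water is the column-integrated vapour mass per unit area: PW = (1/g) Σ q̄ Δp, with q in kg/kg and Δp in Pa (1 kg/m² of water = 1 mm).
Layer 1000–640 hPa: Δp = 360 hPa = 36000 Pa, q̄ = 0.0068 kg/kg → 0.0068 × 36000 / 9.8 = 24.98 mm
Layer 640–580 hPa: Δp = 60 hPa = 6000 Pa, q̄ = 0.0038 kg/kg → 0.0038 × 6000 / 9.8 = 2.33 mm
Layer 580–250 hPa: Δp = 330 hPa = 33000 Pa, q̄ = 0.00074 kg/kg → 0.00074 × 33000 / 9.8 = 2.49 mm
PW = 24.98 + 2.33 + 2.49 = 29.80 ≈ 29.8 mm.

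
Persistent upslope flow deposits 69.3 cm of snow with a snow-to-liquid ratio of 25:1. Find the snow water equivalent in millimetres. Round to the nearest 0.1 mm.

SWE = snow depth / ratio = 69.3 cm / 25 = 2.772 cm = 27.7 mm.

SWE ≈ 27.7 mm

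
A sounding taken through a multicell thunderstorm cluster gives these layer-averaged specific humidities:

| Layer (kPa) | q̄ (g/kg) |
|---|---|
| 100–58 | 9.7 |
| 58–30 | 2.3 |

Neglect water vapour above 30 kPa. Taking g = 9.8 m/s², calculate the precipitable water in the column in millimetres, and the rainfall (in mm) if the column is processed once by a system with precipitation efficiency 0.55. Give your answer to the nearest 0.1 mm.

Precipitable water is the column-integrated vapour mass per unit area: PW = (1/g) Σ q̄ Δp, with q in kg/kg and Δp in Pa (1 kg/m² of water = 1 mm).
Layer 100–58 kPa: Δp = 420 hPa = 42000 Pa, q̄ = 0.0097 kg/kg → 0.0097 × 42000 / 9.8 = 41.57 mm
Layer 58–30 kPa: Δp = 280 hPa = 28000 Pa, q̄ = 0.0023 kg/kg → 0.0023 × 28000 / 9.8 = 6.57 mm
PW = 41.57 + 6.57 = 48.14 ≈ 48.1 mm.
Rainfall = ε × PW = 0.55 × 48.1 = 26.5 mm.

PW ≈ 48.1 mm; rainfall ≈ 26.5 mm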